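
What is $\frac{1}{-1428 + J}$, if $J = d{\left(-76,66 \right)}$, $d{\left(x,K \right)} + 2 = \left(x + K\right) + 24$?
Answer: $- \frac{1}{1416} \approx -0.00070621$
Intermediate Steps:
$d{\left(x,K \right)} = 22 + K + x$ ($d{\left(x,K \right)} = -2 + \left(\left(x + K\right) + 24\right) = -2 + \left(\left(K + x\right) + 24\right) = -2 + \left(24 + K + x\right) = 22 + K + x$)
$J = 12$ ($J = 22 + 66 - 76 = 12$)
$\frac{1}{-1428 + J} = \frac{1}{-1428 + 12} = \frac{1}{-1416} = - \frac{1}{1416}$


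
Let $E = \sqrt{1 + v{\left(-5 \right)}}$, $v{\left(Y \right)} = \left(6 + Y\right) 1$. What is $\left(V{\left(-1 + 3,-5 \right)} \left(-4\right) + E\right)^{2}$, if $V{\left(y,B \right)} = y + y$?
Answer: $\left(-16 + \sqrt{2}\right)^{2} \approx 212.75$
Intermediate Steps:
$v{\left(Y \right)} = 6 + Y$
$V{\left(y,B \right)} = 2 y$
$E = \sqrt{2}$ ($E = \sqrt{1 + \left(6 - 5\right)} = \sqrt{1 + 1} = \sqrt{2} \approx 1.4142$)
$\left(V{\left(-1 + 3,-5 \right)} \left(-4\right) + E\right)^{2} = \left(2 \left(-1 + 3\right) \left(-4\right) + \sqrt{2}\right)^{2} = \left(2 \cdot 2 \left(-4\right) + \sqrt{2}\right)^{2} = \left(4 \left(-4\right) + \sqrt{2}\right)^{2} = \left(-16 + \sqrt{2}\right)^{2}$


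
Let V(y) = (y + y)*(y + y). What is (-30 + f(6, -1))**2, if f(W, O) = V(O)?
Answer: 676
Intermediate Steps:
V(y) = 4*y**2 (V(y) = (2*y)*(2*y) = 4*y**2)
f(W, O) = 4*O**2
(-30 + f(6, -1))**2 = (-30 + 4*(-1)**2)**2 = (-30 + 4*1)**2 = (-30 + 4)**2 = (-26)**2 = 676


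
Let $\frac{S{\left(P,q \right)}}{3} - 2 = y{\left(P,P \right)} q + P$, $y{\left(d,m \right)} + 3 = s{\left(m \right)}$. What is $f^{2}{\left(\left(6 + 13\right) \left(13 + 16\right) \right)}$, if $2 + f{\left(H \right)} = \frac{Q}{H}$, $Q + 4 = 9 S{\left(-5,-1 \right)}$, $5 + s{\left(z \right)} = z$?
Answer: $\frac{1936}{841} \approx 2.302$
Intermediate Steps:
$s{\left(z \right)} = -5 + z$
$y{\left(d,m \right)} = -8 + m$ ($y{\left(d,m \right)} = -3 + \left(-5 + m\right) = -8 + m$)
$S{\left(P,q \right)} = 6 + 3 P + 3 q \left(-8 + P\right)$ ($S{\left(P,q \right)} = 6 + 3 \left(\left(-8 + P\right) q + P\right) = 6 + 3 \left(q \left(-8 + P\right) + P\right) = 6 + 3 \left(P + q \left(-8 + P\right)\right) = 6 + \left(3 P + 3 q \left(-8 + P\right)\right) = 6 + 3 P + 3 q \left(-8 + P\right)$)
$Q = 266$ ($Q = -4 + 9 \left(6 + 3 \left(-5\right) + 3 \left(-1\right) \left(-8 - 5\right)\right) = -4 + 9 \left(6 - 15 + 3 \left(-1\right) \left(-13\right)\right) = -4 + 9 \left(6 - 15 + 39\right) = -4 + 9 \cdot 30 = -4 + 270 = 266$)
$f{\left(H \right)} = -2 + \frac{266}{H}$
$f^{2}{\left(\left(6 + 13\right) \left(13 + 16\right) \right)} = \left(-2 + \frac{266}{\left(6 + 13\right) \left(13 + 16\right)}\right)^{2} = \left(-2 + \frac{266}{19 \cdot 29}\right)^{2} = \left(-2 + \frac{266}{551}\right)^{2} = \left(-2 + 266 \cdot \frac{1}{551}\right)^{2} = \left(-2 + \frac{14}{29}\right)^{2} = \left(- \frac{44}{29}\right)^{2} = \frac{1936}{841}$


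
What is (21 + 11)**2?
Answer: 1024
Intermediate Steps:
(21 + 11)**2 = 32**2 = 1024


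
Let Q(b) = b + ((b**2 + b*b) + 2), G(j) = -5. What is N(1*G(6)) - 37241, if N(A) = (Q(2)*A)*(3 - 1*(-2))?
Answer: -37541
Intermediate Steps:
Q(b) = 2 + b + 2*b**2 (Q(b) = b + ((b**2 + b**2) + 2) = b + (2*b**2 + 2) = b + (2 + 2*b**2) = 2 + b + 2*b**2)
N(A) = 60*A (N(A) = ((2 + 2 + 2*2**2)*A)*(3 - 1*(-2)) = ((2 + 2 + 2*4)*A)*(3 + 2) = ((2 + 2 + 8)*A)*5 = (12*A)*5 = 60*A)
N(1*G(6)) - 37241 = 60*(1*(-5)) - 37241 = 60*(-5) - 37241 = -300 - 37241 = -37541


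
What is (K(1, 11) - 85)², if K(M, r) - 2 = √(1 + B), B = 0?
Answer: 6724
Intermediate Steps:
K(M, r) = 3 (K(M, r) = 2 + √(1 + 0) = 2 + √1 = 2 + 1 = 3)
(K(1, 11) - 85)² = (3 - 85)² = (-82)² = 6724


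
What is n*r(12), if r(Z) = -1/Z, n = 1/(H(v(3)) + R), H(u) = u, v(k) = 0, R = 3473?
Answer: -1/41676 ≈ -2.3995e-5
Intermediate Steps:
n = 1/3473 (n = 1/(0 + 3473) = 1/3473 ≈ 0.00028794)
n*r(12) = (-1/12)/3473 = (-1*1/12)/3473 = (1/3473)*(-1/12) = -1/41676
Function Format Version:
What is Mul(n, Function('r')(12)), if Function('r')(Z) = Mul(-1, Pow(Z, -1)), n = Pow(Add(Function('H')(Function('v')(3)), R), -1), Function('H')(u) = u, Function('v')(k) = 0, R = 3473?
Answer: Rational(-1, 41676) ≈ -2.3995e-5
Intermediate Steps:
n = Rational(1, 3473) (n = Pow(Add(0, 3473), -1) = Pow(3473, -1) = Rational(1, 3473) ≈ 0.00028794)
Mul(n, Function('r')(12)) = Mul(Rational(1, 3473), Mul(-1, Pow(12, -1))) = Mul(Rational(1, 3473), Mul(-1, Rational(1, 12))) = Mul(Rational(1, 3473), Rational(-1, 12)) = Rational(-1, 41676)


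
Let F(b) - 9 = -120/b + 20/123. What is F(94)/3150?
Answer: 45589/18210150 ≈ 0.0025035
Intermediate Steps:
F(b) = 1127/123 - 120/b (F(b) = 9 + (-120/b + 20/123) = 9 + (20/123 - 120/b) = 1127/123 - 120/b)
F(94)/3150 = (1127/123 - 120/94)/3150 = (1127/123 - 120*1/94)*(1/3150) = (1127/123 - 60/47)*(1/3150) = (45589/5781)*(1/3150) = 45589/18210150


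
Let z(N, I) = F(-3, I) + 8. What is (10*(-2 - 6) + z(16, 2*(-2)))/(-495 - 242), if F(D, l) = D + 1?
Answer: 74/737 ≈ 0.10041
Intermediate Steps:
F(D, l) = 1 + D
z(N, I) = 6 (z(N, I) = (1 - 3) + 8 = -2 + 8 = 6)
(10*(-2 - 6) + z(16, 2*(-2)))/(-495 - 242) = (10*(-2 - 6) + 6)/(-495 - 242) = (10*(-8) + 6)/(-737) = (-80 + 6)*(-1/737) = -74*(-1/737) = 74/737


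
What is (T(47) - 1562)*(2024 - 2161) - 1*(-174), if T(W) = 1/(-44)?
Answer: 9423529/44 ≈ 2.1417e+5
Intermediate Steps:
T(W) = -1/44
(T(47) - 1562)*(2024 - 2161) - 1*(-174) = (-1/44 - 1562)*(2024 - 2161) - 1*(-174) = -68729/44*(-137) + 174 = 9415873/44 + 174 = 9423529/44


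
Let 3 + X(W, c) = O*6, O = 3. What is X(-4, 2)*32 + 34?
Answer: 514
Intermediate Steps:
X(W, c) = 15 (X(W, c) = -3 + 3*6 = -3 + 18 = 15)
X(-4, 2)*32 + 34 = 15*32 + 34 = 480 + 34 = 514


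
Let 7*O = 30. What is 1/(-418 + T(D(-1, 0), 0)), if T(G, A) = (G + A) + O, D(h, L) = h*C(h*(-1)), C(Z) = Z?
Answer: -7/2903 ≈ -0.0024113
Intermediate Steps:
O = 30/7 (O = (⅐)*30 = 30/7 ≈ 4.2857)
D(h, L) = -h² (D(h, L) = h*(h*(-1)) = h*(-h) = -h²)
T(G, A) = 30/7 + A + G (T(G, A) = (G + A) + 30/7 = (A + G) + 30/7 = 30/7 + A + G)
1/(-418 + T(D(-1, 0), 0)) = 1/(-418 + (30/7 + 0 - 1*(-1)²)) = 1/(-418 + (30/7 + 0 - 1*1)) = 1/(-418 + (30/7 + 0 - 1)) = 1/(-418 + 23/7) = 1/(-2903/7) = -7/2903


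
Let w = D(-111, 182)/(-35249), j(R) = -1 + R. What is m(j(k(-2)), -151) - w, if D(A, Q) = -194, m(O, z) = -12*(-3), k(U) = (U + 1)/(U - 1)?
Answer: 1268770/35249 ≈ 35.995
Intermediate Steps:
k(U) = (1 + U)/(-1 + U)
m(O, z) = 36
w = 194/35249 (w = -194/(-35249) = -194*(-1/35249) = 194/35249 ≈ 0.0055037)
m(j(k(-2)), -151) - w = 36 - 1*194/35249 = 36 - 194/35249 = 1268770/35249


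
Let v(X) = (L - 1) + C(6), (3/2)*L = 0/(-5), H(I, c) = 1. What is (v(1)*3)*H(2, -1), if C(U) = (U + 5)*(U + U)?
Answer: 393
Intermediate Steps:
L = 0 (L = 2*(0/(-5))/3 = 2*(0*(-⅕))/3 = (⅔)*0 = 0)
C(U) = 2*U*(5 + U) (C(U) = (5 + U)*(2*U) = 2*U*(5 + U))
v(X) = 131 (v(X) = (0 - 1) + 2*6*(5 + 6) = -1 + 2*6*11 = -1 + 132 = 131)
(v(1)*3)*H(2, -1) = (131*3)*1 = 393*1 = 393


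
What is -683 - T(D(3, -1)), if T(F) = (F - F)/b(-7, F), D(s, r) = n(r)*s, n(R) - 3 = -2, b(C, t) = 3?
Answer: -683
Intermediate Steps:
n(R) = 1 (n(R) = 3 - 2 = 1)
D(s, r) = s (D(s, r) = 1*s = s)
T(F) = 0 (T(F) = (F - F)/3 = 0*(⅓) = 0)
-683 - T(D(3, -1)) = -683 - 1*0 = -683 + 0 = -683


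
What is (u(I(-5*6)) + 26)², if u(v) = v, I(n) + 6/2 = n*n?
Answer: 851929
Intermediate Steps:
I(n) = -3 + n² (I(n) = -3 + n*n = -3 + n²)
(u(I(-5*6)) + 26)² = ((-3 + (-5*6)²) + 26)² = ((-3 + (-30)²) + 26)² = ((-3 + 900) + 26)² = (897 + 26)² = 923² = 851929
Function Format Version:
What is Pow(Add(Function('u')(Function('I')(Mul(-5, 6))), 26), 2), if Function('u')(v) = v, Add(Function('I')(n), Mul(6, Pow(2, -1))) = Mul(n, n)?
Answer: 851929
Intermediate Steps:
Function('I')(n) = Add(-3, Pow(n, 2)) (Function('I')(n) = Add(-3, Mul(n, n)) = Add(-3, Pow(n, 2)))
Pow(Add(Function('u')(Function('I')(Mul(-5, 6))), 26), 2) = Pow(Add(Add(-3, Pow(Mul(-5, 6), 2)), 26), 2) = Pow(Add(Add(-3, Pow(-30, 2)), 26), 2) = Pow(Add(Add(-3, 900), 26), 2) = Pow(Add(897, 26), 2) = Pow(923, 2) = 851929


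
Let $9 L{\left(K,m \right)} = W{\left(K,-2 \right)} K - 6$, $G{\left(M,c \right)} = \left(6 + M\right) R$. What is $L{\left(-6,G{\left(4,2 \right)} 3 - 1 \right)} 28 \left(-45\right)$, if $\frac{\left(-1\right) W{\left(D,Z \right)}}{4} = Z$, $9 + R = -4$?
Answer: $7560$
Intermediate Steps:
$R = -13$ ($R = -9 - 4 = -13$)
$W{\left(D,Z \right)} = - 4 Z$
$G{\left(M,c \right)} = -78 - 13 M$ ($G{\left(M,c \right)} = \left(6 + M\right) \left(-13\right) = -78 - 13 M$)
$L{\left(K,m \right)} = - \frac{2}{3} + \frac{8 K}{9}$ ($L{\left(K,m \right)} = \frac{\left(-4\right) \left(-2\right) K - 6}{9} = \frac{8 K - 6}{9} = \frac{-6 + 8 K}{9} = - \frac{2}{3} + \frac{8 K}{9}$)
$L{\left(-6,G{\left(4,2 \right)} 3 - 1 \right)} 28 \left(-45\right) = \left(- \frac{2}{3} + \frac{8}{9} \left(-6\right)\right) 28 \left(-45\right) = \left(- \frac{2}{3} - \frac{16}{3}\right) 28 \left(-45\right) = \left(-6\right) 28 \left(-45\right) = \left(-168\right) \left(-45\right) = 7560$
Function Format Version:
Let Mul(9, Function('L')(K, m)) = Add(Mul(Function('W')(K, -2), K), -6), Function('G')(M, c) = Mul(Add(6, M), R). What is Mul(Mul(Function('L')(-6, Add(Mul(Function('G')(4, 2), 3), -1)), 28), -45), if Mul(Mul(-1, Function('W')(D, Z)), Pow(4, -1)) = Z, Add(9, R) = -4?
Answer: 7560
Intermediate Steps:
R = -13 (R = Add(-9, -4) = -13)
Function('W')(D, Z) = Mul(-4, Z)
Function('G')(M, c) = Add(-78, Mul(-13, M)) (Function('G')(M, c) = Mul(Add(6, M), -13) = Add(-78, Mul(-13, M)))
Function('L')(K, m) = Add(Rational(-2, 3), Mul(Rational(8, 9), K)) (Function('L')(K, m) = Mul(Rational(1, 9), Add(Mul(Mul(-4, -2), K), -6)) = Mul(Rational(1, 9), Add(Mul(8, K), -6)) = Mul(Rational(1, 9), Add(-6, Mul(8, K))) = Add(Rational(-2, 3), Mul(Rational(8, 9), K)))
Mul(Mul(Function('L')(-6, Add(Mul(Function('G')(4, 2), 3), -1)), 28), -45) = Mul(Mul(Add(Rational(-2, 3), Mul(Rational(8, 9), -6)), 28), -45) = Mul(Mul(Add(Rational(-2, 3), Rational(-16, 3)), 28), -45) = Mul(Mul(-6, 28), -45) = Mul(-168, -45) = 7560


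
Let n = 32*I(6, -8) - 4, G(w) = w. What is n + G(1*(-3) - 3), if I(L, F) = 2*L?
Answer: 374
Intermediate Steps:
n = 380 (n = 32*(2*6) - 4 = 32*12 - 4 = 384 - 4 = 380)
n + G(1*(-3) - 3) = 380 + (1*(-3) - 3) = 380 + (-3 - 3) = 380 - 6 = 374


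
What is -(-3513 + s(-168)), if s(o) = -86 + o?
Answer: 3767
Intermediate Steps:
-(-3513 + s(-168)) = -(-3513 + (-86 - 168)) = -(-3513 - 254) = -1*(-3767) = 3767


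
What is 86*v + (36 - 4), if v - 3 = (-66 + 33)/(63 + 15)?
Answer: 3297/13 ≈ 253.62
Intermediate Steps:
v = 67/26 (v = 3 + (-66 + 33)/(63 + 15) = 3 - 33/78 = 3 - 33*1/78 = 3 - 11/26 = 67/26 ≈ 2.5769)
86*v + (36 - 4) = 86*(67/26) + (36 - 4) = 2881/13 + 32 = 3297/13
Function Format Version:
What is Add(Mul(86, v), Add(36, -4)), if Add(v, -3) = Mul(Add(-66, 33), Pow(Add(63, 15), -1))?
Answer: Rational(3297, 13) ≈ 253.62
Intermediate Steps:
v = Rational(67, 26) (v = Add(3, Mul(Add(-66, 33), Pow(Add(63, 15), -1))) = Add(3, Mul(-33, Pow(78, -1))) = Add(3, Mul(-33, Rational(1, 78))) = Add(3, Rational(-11, 26)) = Rational(67, 26) ≈ 2.5769)
Add(Mul(86, v), Add(36, -4)) = Add(Mul(86, Rational(67, 26)), Add(36, -4)) = Add(Rational(2881, 13), 32) = Rational(3297, 13)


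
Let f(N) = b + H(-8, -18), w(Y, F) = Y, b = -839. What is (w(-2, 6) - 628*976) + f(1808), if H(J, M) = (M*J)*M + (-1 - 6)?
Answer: -616368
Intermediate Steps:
H(J, M) = -7 + J*M² (H(J, M) = (J*M)*M - 7 = J*M² - 7 = -7 + J*M²)
f(N) = -3438 (f(N) = -839 + (-7 - 8*(-18)²) = -839 + (-7 - 8*324) = -839 + (-7 - 2592) = -839 - 2599 = -3438)
(w(-2, 6) - 628*976) + f(1808) = (-2 - 628*976) - 3438 = (-2 - 612928) - 3438 = -612930 - 3438 = -616368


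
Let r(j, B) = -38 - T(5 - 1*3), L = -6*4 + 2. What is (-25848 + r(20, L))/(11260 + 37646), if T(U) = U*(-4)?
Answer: -227/429 ≈ -0.52914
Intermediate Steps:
L = -22 (L = -24 + 2 = -22)
T(U) = -4*U
r(j, B) = -30 (r(j, B) = -38 - (-4)*(5 - 1*3) = -38 - (-4)*(5 - 3) = -38 - (-4)*2 = -38 - 1*(-8) = -38 + 8 = -30)
(-25848 + r(20, L))/(11260 + 37646) = (-25848 - 30)/(11260 + 37646) = -25878/48906 = -25878*1/48906 = -227/429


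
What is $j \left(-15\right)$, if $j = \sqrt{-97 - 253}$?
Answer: $- 75 i \sqrt{14} \approx - 280.62 i$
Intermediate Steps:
$j = 5 i \sqrt{14}$ ($j = \sqrt{-350} = 5 i \sqrt{14} \approx 18.708 i$)
$j \left(-15\right) = 5 i \sqrt{14} \left(-15\right) = - 75 i \sqrt{14}$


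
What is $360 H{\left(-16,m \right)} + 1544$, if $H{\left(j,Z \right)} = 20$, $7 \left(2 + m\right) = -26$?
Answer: $8744$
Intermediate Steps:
$m = - \frac{40}{7}$ ($m = -2 + \frac{1}{7} \left(-26\right) = -2 - \frac{26}{7} = - \frac{40}{7} \approx -5.7143$)
$360 H{\left(-16,m \right)} + 1544 = 360 \cdot 20 + 1544 = 7200 + 1544 = 8744$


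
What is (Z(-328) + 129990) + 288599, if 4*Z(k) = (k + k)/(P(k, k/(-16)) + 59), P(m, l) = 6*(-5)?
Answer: 12138917/29 ≈ 4.1858e+5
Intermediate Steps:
P(m, l) = -30
Z(k) = k/58 (Z(k) = ((k + k)/(-30 + 59))/4 = ((2*k)/29)/4 = ((2*k)*(1/29))/4 = (2*k/29)/4 = k/58)
(Z(-328) + 129990) + 288599 = ((1/58)*(-328) + 129990) + 288599 = (-164/29 + 129990) + 288599 = 3769546/29 + 288599 = 12138917/29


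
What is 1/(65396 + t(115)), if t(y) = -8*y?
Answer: 1/64476 ≈ 1.5510e-5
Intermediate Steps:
1/(65396 + t(115)) = 1/(65396 - 8*115) = 1/(65396 - 920) = 1/64476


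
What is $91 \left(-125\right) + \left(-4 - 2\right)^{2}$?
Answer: $-11339$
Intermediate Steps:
$91 \left(-125\right) + \left(-4 - 2\right)^{2} = -11375 + \left(-6\right)^{2} = -11375 + 36 = -11339$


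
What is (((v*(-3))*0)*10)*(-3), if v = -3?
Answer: 0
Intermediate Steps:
(((v*(-3))*0)*10)*(-3) = ((-3*(-3)*0)*10)*(-3) = ((9*0)*10)*(-3) = (0*10)*(-3) = 0*(-3) = 0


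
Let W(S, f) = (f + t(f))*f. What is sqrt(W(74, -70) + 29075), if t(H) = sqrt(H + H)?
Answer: sqrt(33975 - 140*I*sqrt(35)) ≈ 184.34 - 2.247*I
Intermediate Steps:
t(H) = sqrt(2)*sqrt(H) (t(H) = sqrt(2*H) = sqrt(2)*sqrt(H))
W(S, f) = f*(f + sqrt(2)*sqrt(f)) (W(S, f) = (f + sqrt(2)*sqrt(f))*f = f*(f + sqrt(2)*sqrt(f)))
sqrt(W(74, -70) + 29075) = sqrt(-70*(-70 + sqrt(2)*sqrt(-70)) + 29075) = sqrt(-70*(-70 + sqrt(2)*(I*sqrt(70))) + 29075) = sqrt(-70*(-70 + 2*I*sqrt(35)) + 29075) = sqrt((4900 - 140*I*sqrt(35)) + 29075) = sqrt(33975 - 140*I*sqrt(35))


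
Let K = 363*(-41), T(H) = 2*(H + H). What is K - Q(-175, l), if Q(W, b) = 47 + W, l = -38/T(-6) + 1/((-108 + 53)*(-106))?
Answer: -14755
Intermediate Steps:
T(H) = 4*H (T(H) = 2*(2*H) = 4*H)
l = 55391/34980 (l = -38/(4*(-6)) + 1/((-108 + 53)*(-106)) = -38/(-24) - 1/106/(-55) = -38*(-1/24) - 1/55*(-1/106) = 19/12 + 1/5830 = 55391/34980 ≈ 1.5835)
K = -14883
K - Q(-175, l) = -14883 - (47 - 175) = -14883 - 1*(-128) = -14883 + 128 = -14755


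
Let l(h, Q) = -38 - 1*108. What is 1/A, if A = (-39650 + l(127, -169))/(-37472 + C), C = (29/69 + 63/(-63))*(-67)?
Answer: 645722/686481 ≈ 0.94063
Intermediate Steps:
l(h, Q) = -146 (l(h, Q) = -38 - 108 = -146)
C = 2680/69 (C = (29*(1/69) + 63*(-1/63))*(-67) = (29/69 - 1)*(-67) = -40/69*(-67) = 2680/69 ≈ 38.841)
A = 686481/645722 (A = (-39650 - 146)/(-37472 + 2680/69) = -39796/(-2582888/69) = -39796*(-69/2582888) = 686481/645722 ≈ 1.0631)
1/A = 1/(686481/645722) = 645722/686481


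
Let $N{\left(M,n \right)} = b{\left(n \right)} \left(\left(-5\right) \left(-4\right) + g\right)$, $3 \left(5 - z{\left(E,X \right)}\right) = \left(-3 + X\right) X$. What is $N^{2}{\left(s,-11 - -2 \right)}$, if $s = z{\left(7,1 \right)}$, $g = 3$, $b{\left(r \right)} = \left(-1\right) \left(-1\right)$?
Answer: $529$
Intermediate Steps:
$b{\left(r \right)} = 1$
$z{\left(E,X \right)} = 5 - \frac{X \left(-3 + X\right)}{3}$ ($z{\left(E,X \right)} = 5 - \frac{\left(-3 + X\right) X}{3} = 5 - \frac{X \left(-3 + X\right)}{3}$)
$s = \frac{17}{3}$ ($s = 5 + 1 - \frac{1^{2}}{3} = 5 + 1 - \frac{1}{3} = \frac{17}{3} \approx 5.6667$)
$N{\left(M,n \right)} = 23$ ($N{\left(M,n \right)} = 1 \left(\left(-5\right) \left(-4\right) + 3\right) = 1 \left(20 + 3\right) = 1 \cdot 23 = 23$)
$N^{2}{\left(s,-11 - -2 \right)} = 23^{2} = 529$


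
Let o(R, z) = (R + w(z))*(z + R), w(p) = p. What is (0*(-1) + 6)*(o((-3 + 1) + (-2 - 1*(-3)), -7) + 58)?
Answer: 732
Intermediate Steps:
o(R, z) = (R + z)² (o(R, z) = (R + z)*(z + R) = (R + z)*(R + z) = (R + z)²)
(0*(-1) + 6)*(o((-3 + 1) + (-2 - 1*(-3)), -7) + 58) = (0*(-1) + 6)*((((-3 + 1) + (-2 - 1*(-3)))² + (-7)² + 2*((-3 + 1) + (-2 - 1*(-3)))*(-7)) + 58) = (0 + 6)*(((-2 + (-2 + 3))² + 49 + 2*(-2 + (-2 + 3))*(-7)) + 58) = 6*(((-2 + 1)² + 49 + 2*(-2 + 1)*(-7)) + 58) = 6*(((-1)² + 49 + 2*(-1)*(-7)) + 58) = 6*((1 + 49 + 14) + 58) = 6*(64 + 58) = 6*122 = 732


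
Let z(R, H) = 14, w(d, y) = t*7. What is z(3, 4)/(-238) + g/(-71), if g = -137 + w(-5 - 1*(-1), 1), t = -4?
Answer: 2734/1207 ≈ 2.2651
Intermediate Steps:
w(d, y) = -28 (w(d, y) = -4*7 = -28)
g = -165 (g = -137 - 28 = -165)
z(3, 4)/(-238) + g/(-71) = 14/(-238) - 165/(-71) = 14*(-1/238) - 165*(-1/71) = -1/17 + 165/71 = 2734/1207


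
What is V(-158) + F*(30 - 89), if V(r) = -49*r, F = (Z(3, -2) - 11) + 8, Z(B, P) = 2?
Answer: 7801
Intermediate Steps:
F = -1 (F = (2 - 11) + 8 = -9 + 8 = -1)
V(-158) + F*(30 - 89) = -49*(-158) - (30 - 89) = 7742 - 1*(-59) = 7742 + 59 = 7801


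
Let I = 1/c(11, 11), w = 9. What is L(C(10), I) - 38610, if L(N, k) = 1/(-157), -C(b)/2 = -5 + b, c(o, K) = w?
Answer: -6061771/157 ≈ -38610.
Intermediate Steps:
c(o, K) = 9
I = 1/9 ≈ 0.11111
C(b) = 10 - 2*b (C(b) = -2*(-5 + b) = 10 - 2*b)
L(N, k) = -1/157
L(C(10), I) - 38610 = -1/157 - 38610 = -6061771/157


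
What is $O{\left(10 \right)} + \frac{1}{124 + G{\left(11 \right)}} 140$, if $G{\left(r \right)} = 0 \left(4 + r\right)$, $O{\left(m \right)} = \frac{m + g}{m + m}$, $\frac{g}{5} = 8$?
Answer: $\frac{225}{62} \approx 3.629$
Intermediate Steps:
$g = 40$ ($g = 5 \cdot 8 = 40$)
$O{\left(m \right)} = \frac{40 + m}{2 m}$ ($O{\left(m \right)} = \frac{m + 40}{m + m} = \frac{40 + m}{2 m}$)
$G{\left(r \right)} = 0$
$O{\left(10 \right)} + \frac{1}{124 + G{\left(11 \right)}} 140 = \frac{40 + 10}{2 \cdot 10} + \frac{1}{124 + 0} \cdot 140 = \frac{1}{2} \cdot \frac{1}{10} \cdot 50 + \frac{1}{124} \cdot 140 = \frac{5}{2} + \frac{1}{124} \cdot 140 = \frac{5}{2} + \frac{35}{31} = \frac{225}{62}$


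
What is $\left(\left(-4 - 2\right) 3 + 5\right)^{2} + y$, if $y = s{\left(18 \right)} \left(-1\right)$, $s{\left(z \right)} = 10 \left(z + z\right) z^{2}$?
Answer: $-116471$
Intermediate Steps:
$s{\left(z \right)} = 20 z^{3}$ ($s{\left(z \right)} = 10 \cdot 2 z z^{2} = 20 z z^{2} = 20 z^{3}$)
$y = -116640$ ($y = 20 \cdot 18^{3} \left(-1\right) = 20 \cdot 5832 \left(-1\right) = 116640 \left(-1\right) = -116640$)
$\left(\left(-4 - 2\right) 3 + 5\right)^{2} + y = \left(\left(-4 - 2\right) 3 + 5\right)^{2} - 116640 = \left(\left(-6\right) 3 + 5\right)^{2} - 116640 = \left(-18 + 5\right)^{2} - 116640 = \left(-13\right)^{2} - 116640 = 169 - 116640 = -116471$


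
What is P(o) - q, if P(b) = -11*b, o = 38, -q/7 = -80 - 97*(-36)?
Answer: 23466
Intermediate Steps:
q = -23884 (q = -7*(-80 - 97*(-36)) = -7*(-80 + 3492) = -7*3412 = -23884)
P(o) - q = -11*38 - 1*(-23884) = -418 + 23884 = 23466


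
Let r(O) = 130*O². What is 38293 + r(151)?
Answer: 3002423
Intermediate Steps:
38293 + r(151) = 38293 + 130*151² = 38293 + 130*22801 = 38293 + 2964130 = 3002423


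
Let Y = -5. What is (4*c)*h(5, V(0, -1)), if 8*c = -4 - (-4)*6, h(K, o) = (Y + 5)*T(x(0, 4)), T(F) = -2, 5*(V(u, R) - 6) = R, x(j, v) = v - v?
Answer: 0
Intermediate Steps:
x(j, v) = 0
V(u, R) = 6 + R/5
h(K, o) = 0 (h(K, o) = (-5 + 5)*(-2) = 0*(-2) = 0)
c = 5/2 (c = (-4 - (-4)*6)/8 = (-4 - 1*(-24))/8 = (-4 + 24)/8 = (1/8)*20 = 5/2 ≈ 2.5000)
(4*c)*h(5, V(0, -1)) = (4*(5/2))*0 = 10*0 = 0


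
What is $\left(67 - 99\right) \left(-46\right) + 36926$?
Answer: $38398$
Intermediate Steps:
$\left(67 - 99\right) \left(-46\right) + 36926 = \left(-32\right) \left(-46\right) + 36926 = 1472 + 36926 = 38398$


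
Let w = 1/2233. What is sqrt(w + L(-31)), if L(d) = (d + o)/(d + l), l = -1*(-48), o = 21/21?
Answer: I*sqrt(2542362053)/37961 ≈ 1.3283*I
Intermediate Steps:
o = 1 (o = 21*(1/21) = 1)
l = 48
w = 1/2233 ≈ 0.00044783
L(d) = (1 + d)/(48 + d) (L(d) = (d + 1)/(d + 48) = (1 + d)/(48 + d))
sqrt(w + L(-31)) = sqrt(1/2233 + (1 - 31)/(48 - 31)) = sqrt(1/2233 - 30/17) = sqrt(-66973/37961) = I*sqrt(2542362053)/37961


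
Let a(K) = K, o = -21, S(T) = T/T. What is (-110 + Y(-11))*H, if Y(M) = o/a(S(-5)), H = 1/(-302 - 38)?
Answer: 131/340 ≈ 0.38529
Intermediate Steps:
H = -1/340 (H = 1/(-340) = -1/340 ≈ -0.0029412)
S(T) = 1
Y(M) = -21 (Y(M) = -21/1 = -21*1 = -21)
(-110 + Y(-11))*H = (-110 - 21)*(-1/340) = -131*(-1/340) = 131/340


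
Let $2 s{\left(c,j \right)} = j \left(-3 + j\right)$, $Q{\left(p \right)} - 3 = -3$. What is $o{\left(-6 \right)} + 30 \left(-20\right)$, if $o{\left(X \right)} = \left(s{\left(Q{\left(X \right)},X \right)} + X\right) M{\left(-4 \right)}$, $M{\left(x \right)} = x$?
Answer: $-684$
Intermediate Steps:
$Q{\left(p \right)} = 0$ ($Q{\left(p \right)} = 3 - 3 = 0$)
$s{\left(c,j \right)} = \frac{j \left(-3 + j\right)}{2}$
$o{\left(X \right)} = - 4 X - 2 X \left(-3 + X\right)$ ($o{\left(X \right)} = \left(\frac{X \left(-3 + X\right)}{2} + X\right) \left(-4\right) = \left(X + \frac{X \left(-3 + X\right)}{2}\right) \left(-4\right) = - 4 X - 2 X \left(-3 + X\right)$)
$o{\left(-6 \right)} + 30 \left(-20\right) = 2 \left(-6\right) \left(1 - -6\right) + 30 \left(-20\right) = 2 \left(-6\right) \left(1 + 6\right) - 600 = 2 \left(-6\right) 7 - 600 = -84 - 600 = -684$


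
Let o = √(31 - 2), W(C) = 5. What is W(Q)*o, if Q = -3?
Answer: 5*√29 ≈ 26.926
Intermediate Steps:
o = √29 ≈ 5.3852
W(Q)*o = 5*√29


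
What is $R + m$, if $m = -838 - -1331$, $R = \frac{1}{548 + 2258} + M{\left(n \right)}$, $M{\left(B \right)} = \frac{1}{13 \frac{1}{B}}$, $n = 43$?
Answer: $\frac{18104325}{36478} \approx 496.31$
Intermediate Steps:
$M{\left(B \right)} = \frac{B}{13}$
$R = \frac{120671}{36478}$ ($R = \frac{1}{548 + 2258} + \frac{1}{13} \cdot 43 = \frac{1}{2806} + \frac{43}{13} = \frac{120671}{36478} \approx 3.308$)
$m = 493$ ($m = -838 + 1331 = 493$)
$R + m = \frac{120671}{36478} + 493 = \frac{18104325}{36478}$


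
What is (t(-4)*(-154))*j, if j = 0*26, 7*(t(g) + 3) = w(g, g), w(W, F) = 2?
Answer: 0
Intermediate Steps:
t(g) = -19/7 (t(g) = -3 + (⅐)*2 = -3 + 2/7 = -19/7)
j = 0
(t(-4)*(-154))*j = -19/7*(-154)*0 = 418*0 = 0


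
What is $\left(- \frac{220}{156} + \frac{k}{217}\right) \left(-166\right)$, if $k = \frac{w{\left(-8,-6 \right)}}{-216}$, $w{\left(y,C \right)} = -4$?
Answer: $\frac{17829811}{76167} \approx 234.09$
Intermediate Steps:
$k = \frac{1}{54}$ ($k = - \frac{4}{-216} = \left(-4\right) \left(- \frac{1}{216}\right) = \frac{1}{54} \approx 0.018519$)
$\left(- \frac{220}{156} + \frac{k}{217}\right) \left(-166\right) = \left(- \frac{220}{156} + \frac{1}{54 \cdot 217}\right) \left(-166\right) = \left(\left(-220\right) \frac{1}{156} + \frac{1}{54} \cdot \frac{1}{217}\right) \left(-166\right) = \left(- \frac{55}{39} + \frac{1}{11718}\right) \left(-166\right) = \left(- \frac{214817}{152334}\right) \left(-166\right) = \frac{17829811}{76167}$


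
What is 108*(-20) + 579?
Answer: -1581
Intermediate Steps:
108*(-20) + 579 = -2160 + 579 = -1581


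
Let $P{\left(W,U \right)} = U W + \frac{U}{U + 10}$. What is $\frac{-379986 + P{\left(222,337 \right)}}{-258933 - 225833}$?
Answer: $\frac{105894347}{168213802} \approx 0.62952$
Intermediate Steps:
$P{\left(W,U \right)} = U W + \frac{U}{10 + U}$
$\frac{-379986 + P{\left(222,337 \right)}}{-258933 - 225833} = \frac{-379986 + \frac{337 \left(1 + 10 \cdot 222 + 337 \cdot 222\right)}{10 + 337}}{-258933 - 225833} = \frac{-379986 + \frac{337 \left(1 + 2220 + 74814\right)}{347}}{-484766} = \left(-379986 + 337 \cdot \frac{1}{347} \cdot 77035\right) \left(- \frac{1}{484766}\right) = \left(-379986 + \frac{25960795}{347}\right) \left(- \frac{1}{484766}\right) = \left(- \frac{105894347}{347}\right) \left(- \frac{1}{484766}\right) = \frac{105894347}{168213802}$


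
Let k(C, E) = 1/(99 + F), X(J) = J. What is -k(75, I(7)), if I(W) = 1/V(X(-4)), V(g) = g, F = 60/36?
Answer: -3/302 ≈ -0.0099338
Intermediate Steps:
F = 5/3 (F = 60*(1/36) = 5/3 ≈ 1.6667)
I(W) = -¼ (I(W) = 1/(-4) = -¼)
k(C, E) = 3/302 (k(C, E) = 1/(99 + 5/3) = 1/(302/3) = 3/302)
-k(75, I(7)) = -1*3/302 = -3/302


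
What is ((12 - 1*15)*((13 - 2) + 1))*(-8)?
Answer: 288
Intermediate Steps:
((12 - 1*15)*((13 - 2) + 1))*(-8) = ((12 - 15)*(11 + 1))*(-8) = -3*12*(-8) = -36*(-8) = 288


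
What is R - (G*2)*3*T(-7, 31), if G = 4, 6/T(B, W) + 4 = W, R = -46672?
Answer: -140032/3 ≈ -46677.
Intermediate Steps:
T(B, W) = 6/(-4 + W)
R - (G*2)*3*T(-7, 31) = -46672 - (4*2)*3*6/(-4 + 31) = -46672 - 8*3*6/27 = -46672 - 24*6*(1/27) = -46672 - 24*2/9 = -46672 - 1*16/3 = -46672 - 16/3 = -140032/3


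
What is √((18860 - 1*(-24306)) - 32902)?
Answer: 2*√2566 ≈ 101.31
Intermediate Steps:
√((18860 - 1*(-24306)) - 32902) = √((18860 + 24306) - 32902) = √(43166 - 32902) = √10264 = 2*√2566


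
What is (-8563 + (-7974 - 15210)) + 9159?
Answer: -22588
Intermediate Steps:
(-8563 + (-7974 - 15210)) + 9159 = (-8563 - 23184) + 9159 = -31747 + 9159 = -22588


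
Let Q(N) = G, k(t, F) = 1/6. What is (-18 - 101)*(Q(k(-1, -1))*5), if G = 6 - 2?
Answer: -2380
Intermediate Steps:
k(t, F) = ⅙
G = 4
Q(N) = 4
(-18 - 101)*(Q(k(-1, -1))*5) = (-18 - 101)*(4*5) = -119*20 = -2380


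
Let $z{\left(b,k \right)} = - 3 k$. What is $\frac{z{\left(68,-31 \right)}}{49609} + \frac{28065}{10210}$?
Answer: $\frac{278645223}{101301578} \approx 2.7506$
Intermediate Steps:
$\frac{z{\left(68,-31 \right)}}{49609} + \frac{28065}{10210} = \frac{\left(-3\right) \left(-31\right)}{49609} + \frac{28065}{10210} = 93 \cdot \frac{1}{49609} + 28065 \cdot \frac{1}{10210} = \frac{93}{49609} + \frac{5613}{2042} = \frac{278645223}{101301578}$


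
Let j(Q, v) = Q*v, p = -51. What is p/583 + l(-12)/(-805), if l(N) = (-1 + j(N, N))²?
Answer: -11962822/469315 ≈ -25.490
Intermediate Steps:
l(N) = (-1 + N²)² (l(N) = (-1 + N*N)² = (-1 + N²)²)
p/583 + l(-12)/(-805) = -51/583 + (-1 + (-12)²)²/(-805) = -51*1/583 + (-1 + 144)²*(-1/805) = -51/583 + 143²*(-1/805) = -51/583 + 20449*(-1/805) = -51/583 - 20449/805 = -11962822/469315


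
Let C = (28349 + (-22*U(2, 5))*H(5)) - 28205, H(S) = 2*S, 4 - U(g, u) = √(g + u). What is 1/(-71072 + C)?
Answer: -408/29295739 - 5*√7/117182956 ≈ -1.4040e-5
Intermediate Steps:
U(g, u) = 4 - √(g + u)
C = -736 + 220*√7 (C = (28349 + (-22*(4 - √(2 + 5)))*(2*5)) - 28205 = (28349 - 22*(4 - √7)*10) - 28205 = (28349 + (-88 + 22*√7)*10) - 28205 = (28349 + (-880 + 220*√7)) - 28205 = (27469 + 220*√7) - 28205 = -736 + 220*√7 ≈ -153.93)
1/(-71072 + C) = 1/(-71072 + (-736 + 220*√7)) = 1/(-71808 + 220*√7)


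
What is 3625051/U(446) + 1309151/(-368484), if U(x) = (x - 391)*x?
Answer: 651829909327/4519456260 ≈ 144.23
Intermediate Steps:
U(x) = x*(-391 + x) (U(x) = (-391 + x)*x = x*(-391 + x))
3625051/U(446) + 1309151/(-368484) = 3625051/((446*(-391 + 446))) + 1309151/(-368484) = 3625051/((446*55)) + 1309151*(-1/368484) = 3625051/24530 - 1309151/368484 = 651829909327/4519456260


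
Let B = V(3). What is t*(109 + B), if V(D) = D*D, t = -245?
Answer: -28910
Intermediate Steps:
V(D) = D²
B = 9 (B = 3² = 9)
t*(109 + B) = -245*(109 + 9) = -245*118 = -28910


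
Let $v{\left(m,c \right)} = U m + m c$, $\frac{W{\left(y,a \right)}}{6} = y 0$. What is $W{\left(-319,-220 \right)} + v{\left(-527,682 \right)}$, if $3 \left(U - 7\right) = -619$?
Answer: $- \frac{763096}{3} \approx -2.5437 \cdot 10^{5}$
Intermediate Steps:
$U = - \frac{598}{3}$ ($U = 7 + \frac{1}{3} \left(-619\right) = 7 - \frac{619}{3} = - \frac{598}{3} \approx -199.33$)
$W{\left(y,a \right)} = 0$ ($W{\left(y,a \right)} = 6 y 0 = 6 \cdot 0 = 0$)
$v{\left(m,c \right)} = - \frac{598 m}{3} + c m$ ($v{\left(m,c \right)} = - \frac{598 m}{3} + m c = - \frac{598 m}{3} + c m$)
$W{\left(-319,-220 \right)} + v{\left(-527,682 \right)} = 0 + \frac{1}{3} \left(-527\right) \left(-598 + 3 \cdot 682\right) = 0 + \frac{1}{3} \left(-527\right) \left(-598 + 2046\right) = 0 + \frac{1}{3} \left(-527\right) 1448 = 0 - \frac{763096}{3} = - \frac{763096}{3}$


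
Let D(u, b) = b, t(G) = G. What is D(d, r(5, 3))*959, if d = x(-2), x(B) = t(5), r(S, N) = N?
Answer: 2877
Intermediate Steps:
x(B) = 5
d = 5
D(d, r(5, 3))*959 = 3*959 = 2877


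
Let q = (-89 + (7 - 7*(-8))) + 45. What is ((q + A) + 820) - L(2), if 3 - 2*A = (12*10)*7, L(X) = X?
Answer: 837/2 ≈ 418.50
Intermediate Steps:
A = -837/2 (A = 3/2 - 12*10*7/2 = 3/2 - 60*7 = 3/2 - ½*840 = 3/2 - 420 = -837/2 ≈ -418.50)
q = 19 (q = (-89 + (7 + 56)) + 45 = (-89 + 63) + 45 = -26 + 45 = 19)
((q + A) + 820) - L(2) = ((19 - 837/2) + 820) - 1*2 = (-799/2 + 820) - 2 = 841/2 - 2 = 837/2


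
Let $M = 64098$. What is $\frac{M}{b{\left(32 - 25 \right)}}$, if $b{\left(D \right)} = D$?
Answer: $\frac{64098}{7} \approx 9156.9$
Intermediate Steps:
$\frac{M}{b{\left(32 - 25 \right)}} = \frac{64098}{32 - 25} = \frac{64098}{7}$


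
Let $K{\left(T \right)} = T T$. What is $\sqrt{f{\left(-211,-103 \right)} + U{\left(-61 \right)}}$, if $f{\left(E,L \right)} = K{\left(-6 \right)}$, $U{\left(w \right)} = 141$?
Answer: $\sqrt{177} \approx 13.304$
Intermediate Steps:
$K{\left(T \right)} = T^{2}$
$f{\left(E,L \right)} = 36$ ($f{\left(E,L \right)} = \left(-6\right)^{2} = 36$)
$\sqrt{f{\left(-211,-103 \right)} + U{\left(-61 \right)}} = \sqrt{36 + 141} = \sqrt{177}$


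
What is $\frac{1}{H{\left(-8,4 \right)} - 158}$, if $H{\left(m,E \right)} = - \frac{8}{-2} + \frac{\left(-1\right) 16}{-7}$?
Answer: $- \frac{7}{1062} \approx -0.0065913$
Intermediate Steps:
$H{\left(m,E \right)} = \frac{44}{7}$ ($H{\left(m,E \right)} = \left(-8\right) \left(- \frac{1}{2}\right) - - \frac{16}{7} = 4 + \frac{16}{7} = \frac{44}{7}$)
$\frac{1}{H{\left(-8,4 \right)} - 158} = \frac{1}{\frac{44}{7} - 158} = \frac{1}{- \frac{1062}{7}} = - \frac{7}{1062}$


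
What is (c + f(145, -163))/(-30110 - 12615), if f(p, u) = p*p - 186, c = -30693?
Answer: 9854/42725 ≈ 0.23064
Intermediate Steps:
f(p, u) = -186 + p² (f(p, u) = p² - 186 = -186 + p²)
(c + f(145, -163))/(-30110 - 12615) = (-30693 + (-186 + 145²))/(-30110 - 12615) = (-30693 + (-186 + 21025))/(-42725) = (-30693 + 20839)*(-1/42725) = -9854*(-1/42725) = 9854/42725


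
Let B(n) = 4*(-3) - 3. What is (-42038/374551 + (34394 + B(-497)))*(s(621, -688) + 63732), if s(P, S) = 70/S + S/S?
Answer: 282309110813558547/128845544 ≈ 2.1911e+9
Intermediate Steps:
s(P, S) = 1 + 70/S (s(P, S) = 70/S + 1 = 1 + 70/S)
B(n) = -15 (B(n) = -12 - 3 = -15)
(-42038/374551 + (34394 + B(-497)))*(s(621, -688) + 63732) = (-42038/374551 + (34394 - 15))*((70 - 688)/(-688) + 63732) = (-42038*1/374551 + 34379)*(-1/688*(-618) + 63732) = (-42038/374551 + 34379)*(309/344 + 63732) = (12876646791/374551)*(21924117/344) = 282309110813558547/128845544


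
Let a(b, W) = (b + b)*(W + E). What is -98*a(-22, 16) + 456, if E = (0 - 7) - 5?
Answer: 17704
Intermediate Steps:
E = -12 (E = -7 - 5 = -12)
a(b, W) = 2*b*(-12 + W) (a(b, W) = (b + b)*(W - 12) = (2*b)*(-12 + W) = 2*b*(-12 + W))
-98*a(-22, 16) + 456 = -196*(-22)*(-12 + 16) + 456 = -196*(-22)*4 + 456 = -98*(-176) + 456 = 17248 + 456 = 17704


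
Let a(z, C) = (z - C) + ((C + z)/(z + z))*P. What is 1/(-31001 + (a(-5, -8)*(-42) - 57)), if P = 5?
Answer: -1/31457 ≈ -3.1789e-5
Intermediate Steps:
a(z, C) = z - C + 5*(C + z)/(2*z) (a(z, C) = (z - C) + ((C + z)/(z + z))*5 = (z - C) + ((C + z)/((2*z)))*5 = (z - C) + ((C + z)*(1/(2*z)))*5 = (z - C) + ((C + z)/(2*z))*5 = (z - C) + 5*(C + z)/(2*z) = z - C + 5*(C + z)/(2*z))
1/(-31001 + (a(-5, -8)*(-42) - 57)) = 1/(-31001 + ((5/2 - 5 - 1*(-8) + (5/2)*(-8)/(-5))*(-42) - 57)) = 1/(-31001 + ((5/2 - 5 + 8 + (5/2)*(-8)*(-⅕))*(-42) - 57)) = 1/(-31001 + ((5/2 - 5 + 8 + 4)*(-42) - 57)) = 1/(-31001 + ((19/2)*(-42) - 57)) = 1/(-31001 + (-399 - 57)) = 1/(-31001 - 456) = 1/(-31457) = -1/31457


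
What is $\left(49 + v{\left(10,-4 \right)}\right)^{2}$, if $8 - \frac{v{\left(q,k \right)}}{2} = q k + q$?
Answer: $15625$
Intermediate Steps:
$v{\left(q,k \right)} = 16 - 2 q - 2 k q$ ($v{\left(q,k \right)} = 16 - 2 \left(q k + q\right) = 16 - 2 \left(k q + q\right) = 16 - 2 \left(q + k q\right) = 16 - \left(2 q + 2 k q\right) = 16 - 2 q - 2 k q$)
$\left(49 + v{\left(10,-4 \right)}\right)^{2} = \left(49 - \left(4 - 80\right)\right)^{2} = \left(49 + \left(16 - 20 + 80\right)\right)^{2} = \left(49 + 76\right)^{2} = 125^{2} = 15625$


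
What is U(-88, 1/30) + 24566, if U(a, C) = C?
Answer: 736981/30 ≈ 24566.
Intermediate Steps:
U(-88, 1/30) + 24566 = 1/30 + 24566 = 736981/30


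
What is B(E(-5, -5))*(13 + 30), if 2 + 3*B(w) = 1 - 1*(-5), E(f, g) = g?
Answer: 172/3 ≈ 57.333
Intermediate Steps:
B(w) = 4/3 (B(w) = -2/3 + (1 - 1*(-5))/3 = -2/3 + (1 + 5)/3 = -2/3 + (1/3)*6 = -2/3 + 2 = 4/3)
B(E(-5, -5))*(13 + 30) = 4*(13 + 30)/3 = (4/3)*43 = 172/3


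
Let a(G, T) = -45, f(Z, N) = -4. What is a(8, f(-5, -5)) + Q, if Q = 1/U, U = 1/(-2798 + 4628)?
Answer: 1785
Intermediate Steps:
U = 1/1830 ≈ 0.00054645
Q = 1830 (Q = 1/(1/1830) = 1830)
a(8, f(-5, -5)) + Q = -45 + 1830 = 1785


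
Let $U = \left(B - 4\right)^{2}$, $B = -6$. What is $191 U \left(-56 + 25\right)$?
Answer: $-592100$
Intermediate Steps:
$U = 100$ ($U = \left(-6 - 4\right)^{2} = \left(-10\right)^{2} = 100$)
$191 U \left(-56 + 25\right) = 191 \cdot 100 \left(-56 + 25\right) = 19100 \left(-31\right) = -592100$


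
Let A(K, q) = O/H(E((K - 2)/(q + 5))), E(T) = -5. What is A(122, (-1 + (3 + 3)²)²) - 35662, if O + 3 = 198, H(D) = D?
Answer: -35701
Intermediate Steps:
O = 195 (O = -3 + 198 = 195)
A(K, q) = -39 (A(K, q) = 195/(-5) = 195*(-⅕) = -39)
A(122, (-1 + (3 + 3)²)²) - 35662 = -39 - 35662 = -35701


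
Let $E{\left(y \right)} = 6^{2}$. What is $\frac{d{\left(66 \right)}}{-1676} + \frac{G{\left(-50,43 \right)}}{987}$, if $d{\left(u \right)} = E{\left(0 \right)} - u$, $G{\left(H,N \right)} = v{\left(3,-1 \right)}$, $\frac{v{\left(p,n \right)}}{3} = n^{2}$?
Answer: $\frac{5773}{275702} \approx 0.020939$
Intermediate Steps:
$E{\left(y \right)} = 36$
$v{\left(p,n \right)} = 3 n^{2}$
$G{\left(H,N \right)} = 3$ ($G{\left(H,N \right)} = 3 \left(-1\right)^{2} = 3 \cdot 1 = 3$)
$d{\left(u \right)} = 36 - u$
$\frac{d{\left(66 \right)}}{-1676} + \frac{G{\left(-50,43 \right)}}{987} = \frac{36 - 66}{-1676} + \frac{3}{987} = \left(36 - 66\right) \left(- \frac{1}{1676}\right) + 3 \cdot \frac{1}{987} = \left(-30\right) \left(- \frac{1}{1676}\right) + \frac{1}{329} = \frac{15}{838} + \frac{1}{329} = \frac{5773}{275702}$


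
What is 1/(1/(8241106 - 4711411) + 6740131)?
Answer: 3529695/23790606690046 ≈ 1.4836e-7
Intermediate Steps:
1/(1/(8241106 - 4711411) + 6740131) = 1/(1/3529695 + 6740131) = 1/(23790606690046/3529695) = 3529695/23790606690046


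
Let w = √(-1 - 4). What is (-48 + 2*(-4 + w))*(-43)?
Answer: 2408 - 86*I*√5 ≈ 2408.0 - 192.3*I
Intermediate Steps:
w = I*√5 (w = √(-5) = I*√5 ≈ 2.2361*I)
(-48 + 2*(-4 + w))*(-43) = (-48 + 2*(-4 + I*√5))*(-43) = (-48 + (-8 + 2*I*√5))*(-43) = (-56 + 2*I*√5)*(-43) = 2408 - 86*I*√5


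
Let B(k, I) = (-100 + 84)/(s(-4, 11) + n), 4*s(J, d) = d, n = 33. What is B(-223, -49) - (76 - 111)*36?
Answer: 180116/143 ≈ 1259.6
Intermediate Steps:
s(J, d) = d/4
B(k, I) = -64/143 (B(k, I) = (-100 + 84)/((¼)*11 + 33) = -16/(11/4 + 33) = -16/143/4 = -16*4/143 = -64/143)
B(-223, -49) - (76 - 111)*36 = -64/143 - (76 - 111)*36 = -64/143 - (-35)*36 = -64/143 - 1*(-1260) = -64/143 + 1260 = 180116/143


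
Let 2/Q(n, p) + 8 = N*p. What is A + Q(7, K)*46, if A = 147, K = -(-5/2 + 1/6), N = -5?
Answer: 8397/59 ≈ 142.32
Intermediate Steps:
K = 7/3 (K = -(-5*½ + 1*(⅙)) = -(-5/2 + ⅙) = -1*(-7/3) = 7/3 ≈ 2.3333)
Q(n, p) = 2/(-8 - 5*p)
A + Q(7, K)*46 = 147 - 2/(8 + 5*(7/3))*46 = 147 - 2/(8 + 35/3)*46 = 147 - 2/59/3*46 = 147 - 2*3/59*46 = 147 - 6/59*46 = 147 - 276/59 = 8397/59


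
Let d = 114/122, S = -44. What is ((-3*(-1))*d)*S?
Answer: -7524/61 ≈ -123.34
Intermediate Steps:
d = 57/61 (d = 114*(1/122) = 57/61 ≈ 0.93443)
((-3*(-1))*d)*S = (-3*(-1)*(57/61))*(-44) = (3*(57/61))*(-44) = (171/61)*(-44) = -7524/61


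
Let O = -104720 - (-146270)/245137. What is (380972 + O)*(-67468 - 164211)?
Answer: -15689239973981126/245137 ≈ -6.4002e+10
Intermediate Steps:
O = -25670600370/245137 (O = -104720 - (-146270)/245137 = -104720 - 1*(-146270/245137) = -104720 + 146270/245137 = -25670600370/245137 ≈ -1.0472e+5)
(380972 + O)*(-67468 - 164211) = (380972 - 25670600370/245137)*(-67468 - 164211) = (67719732794/245137)*(-231679) = -15689239973981126/245137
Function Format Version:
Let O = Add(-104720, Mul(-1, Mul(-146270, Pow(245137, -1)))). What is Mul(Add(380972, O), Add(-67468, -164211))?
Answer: Rational(-15689239973981126, 245137) ≈ -6.4002e+10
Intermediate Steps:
O = Rational(-25670600370, 245137) (O = Add(-104720, Mul(-1, Mul(-146270, Rational(1, 245137)))) = Add(-104720, Mul(-1, Rational(-146270, 245137))) = Add(-104720, Rational(146270, 245137)) = Rational(-25670600370, 245137) ≈ -1.0472e+5)
Mul(Add(380972, O), Add(-67468, -164211)) = Mul(Add(380972, Rational(-25670600370, 245137)), Add(-67468, -164211)) = Mul(Rational(67719732794, 245137), -231679) = Rational(-15689239973981126, 245137)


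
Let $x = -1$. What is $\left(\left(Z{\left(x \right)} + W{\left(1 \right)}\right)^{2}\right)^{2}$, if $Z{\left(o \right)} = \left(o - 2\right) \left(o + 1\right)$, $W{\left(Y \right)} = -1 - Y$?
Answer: $16$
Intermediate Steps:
$Z{\left(o \right)} = \left(1 + o\right) \left(-2 + o\right)$ ($Z{\left(o \right)} = \left(-2 + o\right) \left(1 + o\right) = \left(1 + o\right) \left(-2 + o\right)$)
$\left(\left(Z{\left(x \right)} + W{\left(1 \right)}\right)^{2}\right)^{2} = \left(\left(\left(-2 + \left(-1\right)^{2} - -1\right) - 2\right)^{2}\right)^{2} = \left(\left(\left(-2 + 1 + 1\right) - 2\right)^{2}\right)^{2} = \left(\left(0 - 2\right)^{2}\right)^{2} = \left(\left(-2\right)^{2}\right)^{2} = 4^{2} = 16$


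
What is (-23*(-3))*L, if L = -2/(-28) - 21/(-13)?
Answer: 21183/182 ≈ 116.39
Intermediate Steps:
L = 307/182 (L = -2*(-1/28) - 21*(-1/13) = 1/14 + 21/13 = 307/182 ≈ 1.6868)
(-23*(-3))*L = -23*(-3)*(307/182) = 69*(307/182) = 21183/182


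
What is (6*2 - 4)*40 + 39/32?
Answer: 10279/32 ≈ 321.22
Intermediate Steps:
(6*2 - 4)*40 + 39/32 = (12 - 4)*40 + 39*(1/32) = 8*40 + 39/32 = 320 + 39/32 = 10279/32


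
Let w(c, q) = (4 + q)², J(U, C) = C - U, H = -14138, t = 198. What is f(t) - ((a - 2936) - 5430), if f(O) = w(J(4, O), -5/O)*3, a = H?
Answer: 294701641/13068 ≈ 22551.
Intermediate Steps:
a = -14138
f(O) = 3*(4 - 5/O)² (f(O) = (4 - 5/O)²*3 = 3*(4 - 5/O)²)
f(t) - ((a - 2936) - 5430) = 3*(-5 + 4*198)²/198² - ((-14138 - 2936) - 5430) = 3*(1/39204)*(-5 + 792)² - (-17074 - 5430) = 3*(1/39204)*787² - 1*(-22504) = 3*(1/39204)*619369 + 22504 = 619369/13068 + 22504 = 294701641/13068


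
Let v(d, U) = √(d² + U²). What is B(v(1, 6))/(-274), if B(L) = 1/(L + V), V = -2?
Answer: -1/4521 - √37/9042 ≈ -0.00089391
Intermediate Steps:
v(d, U) = √(U² + d²)
B(L) = 1/(-2 + L) (B(L) = 1/(L - 2) = 1/(-2 + L))
B(v(1, 6))/(-274) = 1/((-274)*(-2 + √(6² + 1²))) = -1/(274*(-2 + √(36 + 1))) = -1/(274*(-2 + √37))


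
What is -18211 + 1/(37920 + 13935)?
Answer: -944331404/51855 ≈ -18211.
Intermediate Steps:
-18211 + 1/(37920 + 13935) = -18211 + 1/51855 = -944331404/51855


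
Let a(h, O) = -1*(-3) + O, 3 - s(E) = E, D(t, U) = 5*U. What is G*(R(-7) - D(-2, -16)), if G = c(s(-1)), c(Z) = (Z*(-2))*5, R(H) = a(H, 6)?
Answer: -3560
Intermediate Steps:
s(E) = 3 - E
a(h, O) = 3 + O
R(H) = 9 (R(H) = 3 + 6 = 9)
c(Z) = -10*Z (c(Z) = -2*Z*5 = -10*Z)
G = -40 (G = -10*(3 - 1*(-1)) = -10*(3 + 1) = -10*4 = -40)
G*(R(-7) - D(-2, -16)) = -40*(9 - 5*(-16)) = -40*(9 - 1*(-80)) = -40*(9 + 80) = -40*89 = -3560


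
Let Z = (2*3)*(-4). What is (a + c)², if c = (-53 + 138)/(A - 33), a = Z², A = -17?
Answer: 32982049/100 ≈ 3.2982e+5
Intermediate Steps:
Z = -24 (Z = 6*(-4) = -24)
a = 576 (a = (-24)² = 576)
c = -17/10 (c = (-53 + 138)/(-17 - 33) = 85/(-50) = 85*(-1/50) = -17/10 ≈ -1.7000)
(a + c)² = (576 - 17/10)² = (5743/10)² = 32982049/100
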